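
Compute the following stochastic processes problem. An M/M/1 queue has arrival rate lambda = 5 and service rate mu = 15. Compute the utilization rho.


rho = lambda/mu
= 5/15
= 0.3333

0.3333


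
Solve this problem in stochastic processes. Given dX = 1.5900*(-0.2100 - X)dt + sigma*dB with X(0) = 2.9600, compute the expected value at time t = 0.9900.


E[X(t)] = mu + (X(0) - mu)*exp(-theta*t)
= -0.2100 + (2.9600 - -0.2100)*exp(-1.5900*0.9900)
= -0.2100 + 3.1700 * 0.2072
= 0.4468

0.4468


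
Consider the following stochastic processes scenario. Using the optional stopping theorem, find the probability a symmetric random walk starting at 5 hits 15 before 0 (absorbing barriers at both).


By optional stopping theorem: E(M at tau) = M(0) = 5
P(hit 15)*15 + P(hit 0)*0 = 5
P(hit 15) = (5 - 0)/(15 - 0) = 1/3 = 0.3333

0.3333


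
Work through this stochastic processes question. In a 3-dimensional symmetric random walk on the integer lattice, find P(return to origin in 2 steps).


P(return in 2 steps) = P(reverse first step) = 1/(2d)
= 1/6
= 0.1667

0.1667


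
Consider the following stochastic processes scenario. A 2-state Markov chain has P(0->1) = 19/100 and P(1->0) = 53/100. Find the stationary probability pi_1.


Stationary distribution: pi_0 = p10/(p01+p10), pi_1 = p01/(p01+p10)
p01 = 0.1900, p10 = 0.5300
pi_1 = 0.2639

0.2639


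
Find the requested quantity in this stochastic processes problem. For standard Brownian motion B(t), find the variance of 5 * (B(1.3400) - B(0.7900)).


Var(alpha*(B(t)-B(s))) = alpha^2 * (t-s)
= 5^2 * (1.3400 - 0.7900)
= 25 * 0.5500
= 13.7500

13.7500


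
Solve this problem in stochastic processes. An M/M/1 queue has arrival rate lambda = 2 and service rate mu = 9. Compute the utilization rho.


rho = lambda/mu
= 2/9
= 0.2222

0.2222


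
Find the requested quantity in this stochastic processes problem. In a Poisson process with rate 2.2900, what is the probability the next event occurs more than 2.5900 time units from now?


P(X > t) = exp(-lambda * t)
= exp(-2.2900 * 2.5900)
= exp(-5.9311) = 0.0027

0.0027


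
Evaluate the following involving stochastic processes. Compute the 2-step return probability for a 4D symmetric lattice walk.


P(return in 2 steps) = P(reverse first step) = 1/(2d)
= 1/8
= 0.1250

0.1250


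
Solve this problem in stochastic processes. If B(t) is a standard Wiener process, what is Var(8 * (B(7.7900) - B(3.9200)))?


Var(alpha*(B(t)-B(s))) = alpha^2 * (t-s)
= 8^2 * (7.7900 - 3.9200)
= 64 * 3.8700
= 247.6800

247.6800


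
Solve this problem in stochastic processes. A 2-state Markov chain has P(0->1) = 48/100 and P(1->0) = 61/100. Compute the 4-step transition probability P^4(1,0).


Computing P^4 by matrix multiplication.
P = [[0.5200, 0.4800], [0.6100, 0.3900]]
After raising P to the power 4:
P^4(1,0) = 0.5596

0.5596


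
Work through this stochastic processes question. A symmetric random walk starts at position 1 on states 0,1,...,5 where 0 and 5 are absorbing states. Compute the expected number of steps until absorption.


For symmetric RW on 0,...,N with absorbing barriers, E(i) = i*(N-i)
E(1) = 1 * 4 = 4

4


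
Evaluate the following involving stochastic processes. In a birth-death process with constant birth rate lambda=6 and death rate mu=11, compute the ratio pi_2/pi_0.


For birth-death process, pi_n/pi_0 = (lambda/mu)^n
= (6/11)^2
= 0.2975

0.2975


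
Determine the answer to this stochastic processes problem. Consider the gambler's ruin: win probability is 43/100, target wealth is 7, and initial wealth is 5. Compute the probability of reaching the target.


Gambler's ruin formula:
r = q/p = 0.5700/0.4300 = 1.3256
P(win) = (1 - r^i)/(1 - r^N)
= (1 - 1.3256^5)/(1 - 1.3256^7)
= 0.4995

0.4995


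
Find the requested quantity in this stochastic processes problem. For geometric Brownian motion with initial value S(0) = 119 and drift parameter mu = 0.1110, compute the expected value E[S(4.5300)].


E[S(t)] = S(0) * exp(mu * t)
= 119 * exp(0.1110 * 4.5300)
= 119 * 1.6534
= 196.7539

196.7539


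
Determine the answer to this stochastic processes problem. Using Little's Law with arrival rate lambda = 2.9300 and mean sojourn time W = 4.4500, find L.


Little's Law: L = lambda * W
= 2.9300 * 4.4500
= 13.0385

13.0385


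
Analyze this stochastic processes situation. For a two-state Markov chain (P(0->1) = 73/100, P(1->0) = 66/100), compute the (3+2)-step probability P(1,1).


P^5 = P^3 * P^2
Computing via matrix multiplication of the transition matrix.
Entry (1,1) of P^5 = 0.5209

0.5209


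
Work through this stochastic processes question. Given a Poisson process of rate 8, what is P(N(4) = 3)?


P(N(t)=k) = (lambda*t)^k * exp(-lambda*t) / k!
lambda*t = 32
= 32^3 * exp(-32) / 3!
= 32768 * 1.2664e-14 / 6
= 6.9163e-11

6.9163e-11


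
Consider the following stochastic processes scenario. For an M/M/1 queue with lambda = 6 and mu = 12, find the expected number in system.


rho = 6/12 = 0.5000
L = rho/(1-rho)
= 0.5000/0.5000
= 1.0000

1.0000


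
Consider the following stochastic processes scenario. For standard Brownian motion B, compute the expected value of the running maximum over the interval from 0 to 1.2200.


E(max B(s)) = sqrt(2t/pi)
= sqrt(2*1.2200/pi)
= sqrt(0.7767)
= 0.8813

0.8813


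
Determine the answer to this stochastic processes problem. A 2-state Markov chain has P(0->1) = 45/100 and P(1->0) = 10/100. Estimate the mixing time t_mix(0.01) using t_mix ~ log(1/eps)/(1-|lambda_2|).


lambda_2 = |1 - p01 - p10| = |1 - 0.4500 - 0.1000| = 0.4500
t_mix ~ log(1/eps)/(1 - |lambda_2|)
= log(100)/(1 - 0.4500) = 4.6052/0.5500
= 8.3730

8.3730


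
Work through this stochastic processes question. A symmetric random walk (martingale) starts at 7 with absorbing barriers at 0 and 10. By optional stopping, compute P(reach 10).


By optional stopping theorem: E(M at tau) = M(0) = 7
P(hit 10)*10 + P(hit 0)*0 = 7
P(hit 10) = (7 - 0)/(10 - 0) = 7/10 = 0.7000

0.7000


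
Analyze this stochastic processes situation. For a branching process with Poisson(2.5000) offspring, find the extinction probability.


Since mu = 2.5000 > 1, extinction prob q < 1.
Solve s = exp(mu*(s-1)) iteratively.
q = 0.1074

0.1074


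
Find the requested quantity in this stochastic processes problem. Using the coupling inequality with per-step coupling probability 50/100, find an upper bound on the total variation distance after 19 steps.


TV distance bound <= (1-delta)^n
= (1 - 0.5000)^19
= 0.5000^19
= 1.9073e-06

1.9073e-06


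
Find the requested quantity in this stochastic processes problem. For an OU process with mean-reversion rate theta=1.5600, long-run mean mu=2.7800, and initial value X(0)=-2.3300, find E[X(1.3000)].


E[X(t)] = mu + (X(0) - mu)*exp(-theta*t)
= 2.7800 + (-2.3300 - 2.7800)*exp(-1.5600*1.3000)
= 2.7800 + -5.1100 * 0.1316
= 2.1075

2.1075


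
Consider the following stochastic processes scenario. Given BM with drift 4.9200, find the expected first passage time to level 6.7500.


Expected first passage time = a/mu
= 6.7500/4.9200
= 1.3720

1.3720


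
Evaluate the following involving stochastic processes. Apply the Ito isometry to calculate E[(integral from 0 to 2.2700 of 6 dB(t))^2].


By Ito isometry: E[(int f dB)^2] = int f^2 dt
= 6^2 * 2.2700
= 36 * 2.2700 = 81.7200

81.7200


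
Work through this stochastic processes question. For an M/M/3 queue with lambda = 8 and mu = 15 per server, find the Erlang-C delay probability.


a = lambda/mu = 0.5333
rho = a/c = 0.1778
Erlang-C formula applied:
C(c,a) = 0.0180

0.0180


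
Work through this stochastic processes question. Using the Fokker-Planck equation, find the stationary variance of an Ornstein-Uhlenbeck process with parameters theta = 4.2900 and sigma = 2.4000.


Stationary variance = sigma^2 / (2*theta)
= 2.4000^2 / (2*4.2900)
= 5.7600 / 8.5800
= 0.6713

0.6713


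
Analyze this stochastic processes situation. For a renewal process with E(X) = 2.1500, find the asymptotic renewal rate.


Long-run renewal rate = 1/E(X)
= 1/2.1500
= 0.4651

0.4651


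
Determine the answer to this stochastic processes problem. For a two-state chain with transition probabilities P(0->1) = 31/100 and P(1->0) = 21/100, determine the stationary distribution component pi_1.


Stationary distribution: pi_0 = p10/(p01+p10), pi_1 = p01/(p01+p10)
p01 = 0.3100, p10 = 0.2100
pi_1 = 0.5962

0.5962


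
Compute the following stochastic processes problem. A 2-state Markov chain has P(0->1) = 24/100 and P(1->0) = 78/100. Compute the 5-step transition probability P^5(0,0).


Computing P^5 by matrix multiplication.
P = [[0.7600, 0.2400], [0.7800, 0.2200]]
After raising P to the power 5:
P^5(0,0) = 0.7647

0.7647


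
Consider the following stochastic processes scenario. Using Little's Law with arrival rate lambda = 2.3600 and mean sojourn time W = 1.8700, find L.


Little's Law: L = lambda * W
= 2.3600 * 1.8700
= 4.4132

4.4132


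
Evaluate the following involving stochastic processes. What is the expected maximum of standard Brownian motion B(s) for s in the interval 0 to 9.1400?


E(max B(s)) = sqrt(2t/pi)
= sqrt(2*9.1400/pi)
= sqrt(5.8187)
= 2.4122

2.4122


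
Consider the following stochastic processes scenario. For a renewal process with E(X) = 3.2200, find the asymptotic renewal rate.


Long-run renewal rate = 1/E(X)
= 1/3.2200
= 0.3106

0.3106


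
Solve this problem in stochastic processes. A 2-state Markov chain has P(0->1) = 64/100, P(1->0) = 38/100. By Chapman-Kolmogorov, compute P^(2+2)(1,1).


P^4 = P^2 * P^2
Computing via matrix multiplication of the transition matrix.
Entry (1,1) of P^4 = 0.6275

0.6275


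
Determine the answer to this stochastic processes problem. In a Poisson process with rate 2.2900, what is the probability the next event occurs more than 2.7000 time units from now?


P(X > t) = exp(-lambda * t)
= exp(-2.2900 * 2.7000)
= exp(-6.1830) = 0.0021

0.0021


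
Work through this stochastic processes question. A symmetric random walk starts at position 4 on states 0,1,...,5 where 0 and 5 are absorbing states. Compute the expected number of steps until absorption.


For symmetric RW on 0,...,N with absorbing barriers, E(i) = i*(N-i)
E(4) = 4 * 1 = 4

4


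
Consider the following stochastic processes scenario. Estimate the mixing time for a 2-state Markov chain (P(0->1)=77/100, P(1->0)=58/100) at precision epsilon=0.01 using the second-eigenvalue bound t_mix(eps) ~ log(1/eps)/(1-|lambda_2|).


lambda_2 = |1 - p01 - p10| = |1 - 0.7700 - 0.5800| = 0.3500
t_mix ~ log(1/eps)/(1 - |lambda_2|)
= log(100)/(1 - 0.3500) = 4.6052/0.6500
= 7.0849

7.0849


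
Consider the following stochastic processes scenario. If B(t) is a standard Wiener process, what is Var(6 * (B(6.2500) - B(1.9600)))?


Var(alpha*(B(t)-B(s))) = alpha^2 * (t-s)
= 6^2 * (6.2500 - 1.9600)
= 36 * 4.2900
= 154.4400

154.4400


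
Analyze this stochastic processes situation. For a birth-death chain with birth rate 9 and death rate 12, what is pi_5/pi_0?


For birth-death process, pi_n/pi_0 = (lambda/mu)^n
= (9/12)^5
= 0.2373

0.2373


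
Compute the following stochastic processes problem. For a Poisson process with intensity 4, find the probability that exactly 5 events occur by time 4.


P(N(t)=k) = (lambda*t)^k * exp(-lambda*t) / k!
lambda*t = 16
= 16^5 * exp(-16) / 5!
= 1048576 * 1.1254e-07 / 120
= 9.8335e-04

9.8335e-04


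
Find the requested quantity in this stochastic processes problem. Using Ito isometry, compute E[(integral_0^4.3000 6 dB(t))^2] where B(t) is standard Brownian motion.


By Ito isometry: E[(int f dB)^2] = int f^2 dt
= 6^2 * 4.3000
= 36 * 4.3000 = 154.8000

154.8000


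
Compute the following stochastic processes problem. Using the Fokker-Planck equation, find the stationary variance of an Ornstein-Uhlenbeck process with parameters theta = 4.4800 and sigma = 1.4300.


Stationary variance = sigma^2 / (2*theta)
= 1.4300^2 / (2*4.4800)
= 2.0449 / 8.9600
= 0.2282

0.2282


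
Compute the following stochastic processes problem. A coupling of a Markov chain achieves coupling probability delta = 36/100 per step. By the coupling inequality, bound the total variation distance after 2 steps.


TV distance bound <= (1-delta)^n
= (1 - 0.3600)^2
= 0.6400^2
= 0.4096

0.4096


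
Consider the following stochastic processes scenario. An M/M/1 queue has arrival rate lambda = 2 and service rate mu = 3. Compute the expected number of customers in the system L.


rho = 2/3 = 0.6667
L = rho/(1-rho)
= 0.6667/0.3333
= 2.0000

2.0000


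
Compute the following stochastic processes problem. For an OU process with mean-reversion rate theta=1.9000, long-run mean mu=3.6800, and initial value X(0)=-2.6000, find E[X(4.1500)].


E[X(t)] = mu + (X(0) - mu)*exp(-theta*t)
= 3.6800 + (-2.6000 - 3.6800)*exp(-1.9000*4.1500)
= 3.6800 + -6.2800 * 3.7635e-04
= 3.6776

3.6776


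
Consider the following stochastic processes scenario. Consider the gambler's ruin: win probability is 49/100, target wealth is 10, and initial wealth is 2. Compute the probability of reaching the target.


Gambler's ruin formula:
r = q/p = 0.5100/0.4900 = 1.0408
P(win) = (1 - r^i)/(1 - r^N)
= (1 - 1.0408^2)/(1 - 1.0408^10)
= 0.1693

0.1693


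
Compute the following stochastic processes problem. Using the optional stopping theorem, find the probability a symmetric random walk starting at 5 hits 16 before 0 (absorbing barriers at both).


By optional stopping theorem: E(M at tau) = M(0) = 5
P(hit 16)*16 + P(hit 0)*0 = 5
P(hit 16) = (5 - 0)/(16 - 0) = 5/16 = 0.3125

0.3125


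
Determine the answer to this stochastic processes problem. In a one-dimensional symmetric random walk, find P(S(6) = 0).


P(S(6) = 0) = C(6,3) / 4^3
= 20 / 64
= 0.3125

0.3125


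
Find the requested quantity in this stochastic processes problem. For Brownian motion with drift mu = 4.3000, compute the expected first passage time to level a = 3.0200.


Expected first passage time = a/mu
= 3.0200/4.3000
= 0.7023

0.7023


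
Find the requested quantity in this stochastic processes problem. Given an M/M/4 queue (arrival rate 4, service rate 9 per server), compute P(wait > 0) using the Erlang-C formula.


a = lambda/mu = 0.4444
rho = a/c = 0.1111
Erlang-C formula applied:
C(c,a) = 0.0012

0.0012


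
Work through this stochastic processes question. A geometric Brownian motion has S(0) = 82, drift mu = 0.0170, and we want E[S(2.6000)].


E[S(t)] = S(0) * exp(mu * t)
= 82 * exp(0.0170 * 2.6000)
= 82 * 1.0452
= 85.7057

85.7057


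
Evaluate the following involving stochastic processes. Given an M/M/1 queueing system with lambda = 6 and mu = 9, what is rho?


rho = lambda/mu
= 6/9
= 0.6667

0.6667


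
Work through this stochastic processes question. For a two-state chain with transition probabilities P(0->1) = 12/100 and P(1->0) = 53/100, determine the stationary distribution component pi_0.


Stationary distribution: pi_0 = p10/(p01+p10), pi_1 = p01/(p01+p10)
p01 = 0.1200, p10 = 0.5300
pi_0 = 0.8154

0.8154


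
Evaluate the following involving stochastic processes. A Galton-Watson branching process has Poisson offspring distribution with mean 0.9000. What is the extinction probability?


Since mu = 0.9000 <= 1, extinction probability = 1.

1.0000


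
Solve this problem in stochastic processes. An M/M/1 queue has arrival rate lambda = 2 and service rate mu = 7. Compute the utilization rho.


rho = lambda/mu
= 2/7
= 0.2857

0.2857


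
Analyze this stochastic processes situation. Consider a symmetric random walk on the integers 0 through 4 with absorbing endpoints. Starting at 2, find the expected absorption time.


For symmetric RW on 0,...,N with absorbing barriers, E(i) = i*(N-i)
E(2) = 2 * 2 = 4

4


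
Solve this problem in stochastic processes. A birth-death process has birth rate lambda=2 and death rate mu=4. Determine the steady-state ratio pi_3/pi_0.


For birth-death process, pi_n/pi_0 = (lambda/mu)^n
= (2/4)^3
= 0.1250

0.1250


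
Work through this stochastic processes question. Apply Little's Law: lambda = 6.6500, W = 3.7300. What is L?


Little's Law: L = lambda * W
= 6.6500 * 3.7300
= 24.8045

24.8045


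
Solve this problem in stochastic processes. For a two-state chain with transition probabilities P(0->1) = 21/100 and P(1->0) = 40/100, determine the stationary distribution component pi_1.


Stationary distribution: pi_0 = p10/(p01+p10), pi_1 = p01/(p01+p10)
p01 = 0.2100, p10 = 0.4000
pi_1 = 0.3443

0.3443


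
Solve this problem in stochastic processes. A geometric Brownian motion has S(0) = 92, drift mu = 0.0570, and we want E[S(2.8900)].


E[S(t)] = S(0) * exp(mu * t)
= 92 * exp(0.0570 * 2.8900)
= 92 * 1.1791
= 108.4749

108.4749


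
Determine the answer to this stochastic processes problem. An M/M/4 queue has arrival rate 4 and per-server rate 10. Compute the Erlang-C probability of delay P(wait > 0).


a = lambda/mu = 0.4000
rho = a/c = 0.1000
Erlang-C formula applied:
C(c,a) = 7.9444e-04

7.9444e-04


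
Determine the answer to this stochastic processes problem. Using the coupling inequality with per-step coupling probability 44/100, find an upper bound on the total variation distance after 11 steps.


TV distance bound <= (1-delta)^n
= (1 - 0.4400)^11
= 0.5600^11
= 0.0017

0.0017


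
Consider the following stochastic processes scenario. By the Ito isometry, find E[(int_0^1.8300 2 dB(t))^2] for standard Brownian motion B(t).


By Ito isometry: E[(int f dB)^2] = int f^2 dt
= 2^2 * 1.8300
= 4 * 1.8300 = 7.3200

7.3200


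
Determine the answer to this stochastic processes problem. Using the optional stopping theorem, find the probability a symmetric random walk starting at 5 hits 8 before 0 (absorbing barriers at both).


By optional stopping theorem: E(M at tau) = M(0) = 5
P(hit 8)*8 + P(hit 0)*0 = 5
P(hit 8) = (5 - 0)/(8 - 0) = 5/8 = 0.6250

0.6250


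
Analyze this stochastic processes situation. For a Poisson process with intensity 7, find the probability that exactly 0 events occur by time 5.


P(N(t)=k) = (lambda*t)^k * exp(-lambda*t) / k!
lambda*t = 35
= 35^0 * exp(-35) / 0!
= 1 * 6.3051e-16 / 1
= 6.3051e-16

6.3051e-16


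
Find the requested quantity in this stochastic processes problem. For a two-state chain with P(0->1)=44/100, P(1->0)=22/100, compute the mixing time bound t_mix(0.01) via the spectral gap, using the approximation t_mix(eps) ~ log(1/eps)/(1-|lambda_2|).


lambda_2 = |1 - p01 - p10| = |1 - 0.4400 - 0.2200| = 0.3400
t_mix ~ log(1/eps)/(1 - |lambda_2|)
= log(100)/(1 - 0.3400) = 4.6052/0.6600
= 6.9775

6.9775


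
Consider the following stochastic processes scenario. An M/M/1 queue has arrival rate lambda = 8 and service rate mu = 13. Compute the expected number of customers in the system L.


rho = 8/13 = 0.6154
L = rho/(1-rho)
= 0.6154/0.3846
= 1.6000

1.6000


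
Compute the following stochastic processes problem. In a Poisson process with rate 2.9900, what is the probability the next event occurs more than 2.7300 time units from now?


P(X > t) = exp(-lambda * t)
= exp(-2.9900 * 2.7300)
= exp(-8.1627) = 2.8509e-04

2.8509e-04


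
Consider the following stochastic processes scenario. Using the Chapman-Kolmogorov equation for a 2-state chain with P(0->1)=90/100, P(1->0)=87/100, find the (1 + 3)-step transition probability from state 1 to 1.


P^4 = P^1 * P^3
Computing via matrix multiplication of the transition matrix.
Entry (1,1) of P^4 = 0.6813

0.6813


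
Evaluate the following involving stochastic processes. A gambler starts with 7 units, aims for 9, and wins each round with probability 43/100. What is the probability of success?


Gambler's ruin formula:
r = q/p = 0.5700/0.4300 = 1.3256
P(win) = (1 - r^i)/(1 - r^N)
= (1 - 1.3256^7)/(1 - 1.3256^9)
= 0.5321

0.5321


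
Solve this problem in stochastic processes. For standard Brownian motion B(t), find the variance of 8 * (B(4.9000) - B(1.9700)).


Var(alpha*(B(t)-B(s))) = alpha^2 * (t-s)
= 8^2 * (4.9000 - 1.9700)
= 64 * 2.9300
= 187.5200

187.5200


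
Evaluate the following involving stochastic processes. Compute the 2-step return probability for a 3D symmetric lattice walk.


P(return in 2 steps) = P(reverse first step) = 1/(2d)
= 1/6
= 0.1667

0.1667


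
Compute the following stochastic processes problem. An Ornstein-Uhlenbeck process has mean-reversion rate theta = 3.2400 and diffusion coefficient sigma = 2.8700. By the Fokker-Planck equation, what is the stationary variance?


Stationary variance = sigma^2 / (2*theta)
= 2.8700^2 / (2*3.2400)
= 8.2369 / 6.4800
= 1.2711

1.2711


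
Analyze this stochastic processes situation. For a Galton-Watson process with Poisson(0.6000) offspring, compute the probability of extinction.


Since mu = 0.6000 <= 1, extinction probability = 1.

1.0000


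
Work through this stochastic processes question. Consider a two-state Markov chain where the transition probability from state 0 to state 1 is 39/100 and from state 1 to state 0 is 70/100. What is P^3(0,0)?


Computing P^3 by matrix multiplication.
P = [[0.6100, 0.3900], [0.7000, 0.3000]]
After raising P to the power 3:
P^3(0,0) = 0.6419

0.6419


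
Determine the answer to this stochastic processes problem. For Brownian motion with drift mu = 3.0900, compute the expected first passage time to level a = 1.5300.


Expected first passage time = a/mu
= 1.5300/3.0900
= 0.4951

0.4951


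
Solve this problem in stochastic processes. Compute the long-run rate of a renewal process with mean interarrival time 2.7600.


Long-run renewal rate = 1/E(X)
= 1/2.7600
= 0.3623

0.3623


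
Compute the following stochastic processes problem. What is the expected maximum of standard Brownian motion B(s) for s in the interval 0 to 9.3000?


E(max B(s)) = sqrt(2t/pi)
= sqrt(2*9.3000/pi)
= sqrt(5.9206)
= 2.4332

2.4332


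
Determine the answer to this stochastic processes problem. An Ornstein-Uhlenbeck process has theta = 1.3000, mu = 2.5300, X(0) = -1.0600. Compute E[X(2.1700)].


E[X(t)] = mu + (X(0) - mu)*exp(-theta*t)
= 2.5300 + (-1.0600 - 2.5300)*exp(-1.3000*2.1700)
= 2.5300 + -3.5900 * 0.0595
= 2.3162

2.3162


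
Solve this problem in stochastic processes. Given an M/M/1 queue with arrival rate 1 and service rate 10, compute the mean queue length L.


rho = 1/10 = 0.1000
L = rho/(1-rho)
= 0.1000/0.9000
= 0.1111

0.1111


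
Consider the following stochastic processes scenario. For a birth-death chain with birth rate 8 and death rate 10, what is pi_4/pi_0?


For birth-death process, pi_n/pi_0 = (lambda/mu)^n
= (8/10)^4
= 0.4096

0.4096


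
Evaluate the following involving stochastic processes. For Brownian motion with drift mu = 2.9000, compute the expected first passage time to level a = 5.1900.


Expected first passage time = a/mu
= 5.1900/2.9000
= 1.7897

1.7897


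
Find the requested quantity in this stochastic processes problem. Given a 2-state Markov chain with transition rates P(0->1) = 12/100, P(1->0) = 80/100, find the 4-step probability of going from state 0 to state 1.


Computing P^4 by matrix multiplication.
P = [[0.8800, 0.1200], [0.8000, 0.2000]]
After raising P to the power 4:
P^4(0,1) = 0.1304

0.1304


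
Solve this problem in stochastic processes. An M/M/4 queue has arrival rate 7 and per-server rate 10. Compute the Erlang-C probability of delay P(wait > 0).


a = lambda/mu = 0.7000
rho = a/c = 0.1750
Erlang-C formula applied:
C(c,a) = 0.0060

0.0060


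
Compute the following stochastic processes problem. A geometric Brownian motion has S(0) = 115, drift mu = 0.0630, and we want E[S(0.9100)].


E[S(t)] = S(0) * exp(mu * t)
= 115 * exp(0.0630 * 0.9100)
= 115 * 1.0590
= 121.7856

121.7856


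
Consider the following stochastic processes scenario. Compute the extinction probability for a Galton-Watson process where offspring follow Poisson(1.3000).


Since mu = 1.3000 > 1, extinction prob q < 1.
Solve s = exp(mu*(s-1)) iteratively.
q = 0.5770

0.5770


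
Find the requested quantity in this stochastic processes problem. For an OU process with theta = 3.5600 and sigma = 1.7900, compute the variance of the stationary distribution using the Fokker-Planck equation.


Stationary variance = sigma^2 / (2*theta)
= 1.7900^2 / (2*3.5600)
= 3.2041 / 7.1200
= 0.4500

0.4500


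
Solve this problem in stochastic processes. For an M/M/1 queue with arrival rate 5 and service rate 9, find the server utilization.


rho = lambda/mu
= 5/9
= 0.5556

0.5556


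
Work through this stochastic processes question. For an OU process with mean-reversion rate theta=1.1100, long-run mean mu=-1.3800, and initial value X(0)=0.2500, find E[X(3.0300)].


E[X(t)] = mu + (X(0) - mu)*exp(-theta*t)
= -1.3800 + (0.2500 - -1.3800)*exp(-1.1100*3.0300)
= -1.3800 + 1.6300 * 0.0346
= -1.3236

-1.3236


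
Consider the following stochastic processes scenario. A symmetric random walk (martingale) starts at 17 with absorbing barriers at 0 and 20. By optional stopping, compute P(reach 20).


By optional stopping theorem: E(M at tau) = M(0) = 17
P(hit 20)*20 + P(hit 0)*0 = 17
P(hit 20) = (17 - 0)/(20 - 0) = 17/20 = 0.8500

0.8500


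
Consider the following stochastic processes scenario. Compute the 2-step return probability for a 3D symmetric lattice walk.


P(return in 2 steps) = P(reverse first step) = 1/(2d)
= 1/6
= 0.1667

0.1667


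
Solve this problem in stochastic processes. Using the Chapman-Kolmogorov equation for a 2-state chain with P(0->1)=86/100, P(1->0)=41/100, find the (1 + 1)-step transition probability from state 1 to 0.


P^2 = P^1 * P^1
Computing via matrix multiplication of the transition matrix.
Entry (1,0) of P^2 = 0.2993

0.2993


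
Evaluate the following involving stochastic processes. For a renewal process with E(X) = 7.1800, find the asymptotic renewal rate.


Long-run renewal rate = 1/E(X)
= 1/7.1800
= 0.1393

0.1393


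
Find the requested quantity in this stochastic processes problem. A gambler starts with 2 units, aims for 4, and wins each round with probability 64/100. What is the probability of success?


Gambler's ruin formula:
r = q/p = 0.3600/0.6400 = 0.5625
P(win) = (1 - r^i)/(1 - r^N)
= (1 - 0.5625^2)/(1 - 0.5625^4)
= 0.7596

0.7596


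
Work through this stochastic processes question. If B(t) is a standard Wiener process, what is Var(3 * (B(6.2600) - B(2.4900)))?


Var(alpha*(B(t)-B(s))) = alpha^2 * (t-s)
= 3^2 * (6.2600 - 2.4900)
= 9 * 3.7700
= 33.9300

33.9300


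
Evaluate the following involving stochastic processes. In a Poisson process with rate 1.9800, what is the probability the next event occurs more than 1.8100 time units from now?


P(X > t) = exp(-lambda * t)
= exp(-1.9800 * 1.8100)
= exp(-3.5838) = 0.0278

0.0278


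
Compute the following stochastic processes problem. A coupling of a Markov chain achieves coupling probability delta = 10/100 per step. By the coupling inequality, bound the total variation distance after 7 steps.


TV distance bound <= (1-delta)^n
= (1 - 0.1000)^7
= 0.9000^7
= 0.4783

0.4783


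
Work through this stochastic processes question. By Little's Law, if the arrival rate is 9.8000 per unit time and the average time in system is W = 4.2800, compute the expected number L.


Little's Law: L = lambda * W
= 9.8000 * 4.2800
= 41.9440

41.9440


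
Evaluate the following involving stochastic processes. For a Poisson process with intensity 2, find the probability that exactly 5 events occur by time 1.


P(N(t)=k) = (lambda*t)^k * exp(-lambda*t) / k!
lambda*t = 2
= 2^5 * exp(-2) / 5!
= 32 * 0.1353 / 120
= 0.0361

0.0361


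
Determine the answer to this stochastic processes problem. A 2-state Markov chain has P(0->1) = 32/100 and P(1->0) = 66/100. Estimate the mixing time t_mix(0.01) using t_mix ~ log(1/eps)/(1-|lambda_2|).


lambda_2 = |1 - p01 - p10| = |1 - 0.3200 - 0.6600| = 0.0200
t_mix ~ log(1/eps)/(1 - |lambda_2|)
= log(100)/(1 - 0.0200) = 4.6052/0.9800
= 4.6992

4.6992


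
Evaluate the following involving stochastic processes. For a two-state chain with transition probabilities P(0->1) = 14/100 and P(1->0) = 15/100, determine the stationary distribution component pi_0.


Stationary distribution: pi_0 = p10/(p01+p10), pi_1 = p01/(p01+p10)
p01 = 0.1400, p10 = 0.1500
pi_0 = 0.5172

0.5172


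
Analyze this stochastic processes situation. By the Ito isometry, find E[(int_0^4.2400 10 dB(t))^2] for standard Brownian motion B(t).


By Ito isometry: E[(int f dB)^2] = int f^2 dt
= 10^2 * 4.2400
= 100 * 4.2400 = 424.0000

424.0000


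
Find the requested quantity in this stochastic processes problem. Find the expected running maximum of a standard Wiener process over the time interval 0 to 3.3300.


E(max B(s)) = sqrt(2t/pi)
= sqrt(2*3.3300/pi)
= sqrt(2.1199)
= 1.4560

1.4560


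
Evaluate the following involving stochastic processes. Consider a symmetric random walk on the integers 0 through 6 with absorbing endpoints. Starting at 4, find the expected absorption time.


For symmetric RW on 0,...,N with absorbing barriers, E(i) = i*(N-i)
E(4) = 4 * 2 = 8

8


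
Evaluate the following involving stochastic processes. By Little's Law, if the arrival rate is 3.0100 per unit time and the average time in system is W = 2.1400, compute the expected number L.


Little's Law: L = lambda * W
= 3.0100 * 2.1400
= 6.4414

6.4414


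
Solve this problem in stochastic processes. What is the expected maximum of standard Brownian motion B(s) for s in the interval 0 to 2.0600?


E(max B(s)) = sqrt(2t/pi)
= sqrt(2*2.0600/pi)
= sqrt(1.3114)
= 1.1452

1.1452


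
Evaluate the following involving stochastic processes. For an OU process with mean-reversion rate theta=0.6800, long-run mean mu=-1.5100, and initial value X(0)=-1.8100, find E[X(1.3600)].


E[X(t)] = mu + (X(0) - mu)*exp(-theta*t)
= -1.5100 + (-1.8100 - -1.5100)*exp(-0.6800*1.3600)
= -1.5100 + -0.3000 * 0.3966
= -1.6290

-1.6290


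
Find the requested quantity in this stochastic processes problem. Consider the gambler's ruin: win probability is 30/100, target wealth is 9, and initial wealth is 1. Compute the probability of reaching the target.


Gambler's ruin formula:
r = q/p = 0.7000/0.3000 = 2.3333
P(win) = (1 - r^i)/(1 - r^N)
= (1 - 2.3333^1)/(1 - 2.3333^9)
= 6.5067e-04

6.5067e-04


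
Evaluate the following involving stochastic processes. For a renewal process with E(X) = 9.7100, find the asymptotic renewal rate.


Long-run renewal rate = 1/E(X)
= 1/9.7100
= 0.1030

0.1030


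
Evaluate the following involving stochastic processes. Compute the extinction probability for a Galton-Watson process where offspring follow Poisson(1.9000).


Since mu = 1.9000 > 1, extinction prob q < 1.
Solve s = exp(mu*(s-1)) iteratively.
q = 0.2328

0.2328


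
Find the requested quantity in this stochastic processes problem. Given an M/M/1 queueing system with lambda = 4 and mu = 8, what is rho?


rho = lambda/mu
= 4/8
= 0.5000

0.5000


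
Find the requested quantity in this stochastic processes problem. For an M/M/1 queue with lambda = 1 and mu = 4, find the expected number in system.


rho = 1/4 = 0.2500
L = rho/(1-rho)
= 0.2500/0.7500
= 0.3333

0.3333


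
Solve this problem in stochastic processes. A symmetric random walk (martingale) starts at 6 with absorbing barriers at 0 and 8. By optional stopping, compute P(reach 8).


By optional stopping theorem: E(M at tau) = M(0) = 6
P(hit 8)*8 + P(hit 0)*0 = 6
P(hit 8) = (6 - 0)/(8 - 0) = 3/4 = 0.7500

0.7500


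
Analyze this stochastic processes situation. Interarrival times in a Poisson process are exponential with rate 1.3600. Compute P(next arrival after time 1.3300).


P(X > t) = exp(-lambda * t)
= exp(-1.3600 * 1.3300)
= exp(-1.8088) = 0.1639

0.1639


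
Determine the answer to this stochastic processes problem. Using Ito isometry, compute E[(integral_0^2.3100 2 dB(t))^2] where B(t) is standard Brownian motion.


By Ito isometry: E[(int f dB)^2] = int f^2 dt
= 2^2 * 2.3100
= 4 * 2.3100 = 9.2400

9.2400


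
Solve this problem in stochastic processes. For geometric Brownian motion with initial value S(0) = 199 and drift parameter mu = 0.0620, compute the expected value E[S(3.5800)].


E[S(t)] = S(0) * exp(mu * t)
= 199 * exp(0.0620 * 3.5800)
= 199 * 1.2485
= 248.4558

248.4558


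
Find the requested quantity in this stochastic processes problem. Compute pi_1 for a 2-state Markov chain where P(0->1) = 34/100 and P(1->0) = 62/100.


Stationary distribution: pi_0 = p10/(p01+p10), pi_1 = p01/(p01+p10)
p01 = 0.3400, p10 = 0.6200
pi_1 = 0.3542

0.3542


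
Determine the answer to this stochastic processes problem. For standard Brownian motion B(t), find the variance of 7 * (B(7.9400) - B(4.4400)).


Var(alpha*(B(t)-B(s))) = alpha^2 * (t-s)
= 7^2 * (7.9400 - 4.4400)
= 49 * 3.5000
= 171.5000

171.5000


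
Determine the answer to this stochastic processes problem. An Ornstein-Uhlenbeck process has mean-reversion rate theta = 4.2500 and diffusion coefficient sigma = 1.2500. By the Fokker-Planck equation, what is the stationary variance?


Stationary variance = sigma^2 / (2*theta)
= 1.2500^2 / (2*4.2500)
= 1.5625 / 8.5000
= 0.1838

0.1838


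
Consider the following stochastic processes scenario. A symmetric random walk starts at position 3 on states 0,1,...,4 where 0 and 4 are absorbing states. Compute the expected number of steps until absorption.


For symmetric RW on 0,...,N with absorbing barriers, E(i) = i*(N-i)
E(3) = 3 * 1 = 3

3


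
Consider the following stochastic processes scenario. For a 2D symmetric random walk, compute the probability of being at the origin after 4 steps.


P = C(4,2)^2 / 4^4
= 6^2 / 256
= 36 / 256
= 0.1406

0.1406


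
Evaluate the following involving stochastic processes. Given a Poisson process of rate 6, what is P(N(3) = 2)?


P(N(t)=k) = (lambda*t)^k * exp(-lambda*t) / k!
lambda*t = 18
= 18^2 * exp(-18) / 2!
= 324 * 1.5230e-08 / 2
= 2.4673e-06

2.4673e-06


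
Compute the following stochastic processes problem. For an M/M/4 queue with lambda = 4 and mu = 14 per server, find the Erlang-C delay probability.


a = lambda/mu = 0.2857
rho = a/c = 0.0714
Erlang-C formula applied:
C(c,a) = 2.2471e-04

2.2471e-04


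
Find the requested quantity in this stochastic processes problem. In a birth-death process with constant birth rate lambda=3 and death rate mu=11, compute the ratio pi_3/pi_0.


For birth-death process, pi_n/pi_0 = (lambda/mu)^n
= (3/11)^3
= 0.0203

0.0203


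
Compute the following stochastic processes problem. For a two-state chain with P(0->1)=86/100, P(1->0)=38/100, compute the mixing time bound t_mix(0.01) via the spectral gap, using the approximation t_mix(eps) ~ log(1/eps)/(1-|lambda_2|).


lambda_2 = |1 - p01 - p10| = |1 - 0.8600 - 0.3800| = 0.2400
t_mix ~ log(1/eps)/(1 - |lambda_2|)
= log(100)/(1 - 0.2400) = 4.6052/0.7600
= 6.0594

6.0594


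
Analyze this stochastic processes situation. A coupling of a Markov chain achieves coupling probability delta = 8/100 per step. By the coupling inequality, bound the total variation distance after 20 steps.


TV distance bound <= (1-delta)^n
= (1 - 0.0800)^20
= 0.9200^20
= 0.1887

0.1887


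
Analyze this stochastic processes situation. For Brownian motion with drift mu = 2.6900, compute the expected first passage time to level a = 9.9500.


Expected first passage time = a/mu
= 9.9500/2.6900
= 3.6989

3.6989


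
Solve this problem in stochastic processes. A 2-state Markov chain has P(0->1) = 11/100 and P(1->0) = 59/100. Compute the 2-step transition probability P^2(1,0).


Computing P^2 by matrix multiplication.
P = [[0.8900, 0.1100], [0.5900, 0.4100]]
After raising P to the power 2:
P^2(1,0) = 0.7670

0.7670


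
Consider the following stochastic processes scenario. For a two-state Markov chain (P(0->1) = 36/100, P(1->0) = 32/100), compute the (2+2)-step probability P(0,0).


P^4 = P^2 * P^2
Computing via matrix multiplication of the transition matrix.
Entry (0,0) of P^4 = 0.4761

0.4761


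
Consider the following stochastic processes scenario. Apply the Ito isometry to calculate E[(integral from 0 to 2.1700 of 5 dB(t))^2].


By Ito isometry: E[(int f dB)^2] = int f^2 dt
= 5^2 * 2.1700
= 25 * 2.1700 = 54.2500

54.2500


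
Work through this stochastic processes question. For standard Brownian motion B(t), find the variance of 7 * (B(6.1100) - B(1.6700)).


Var(alpha*(B(t)-B(s))) = alpha^2 * (t-s)
= 7^2 * (6.1100 - 1.6700)
= 49 * 4.4400
= 217.5600

217.5600


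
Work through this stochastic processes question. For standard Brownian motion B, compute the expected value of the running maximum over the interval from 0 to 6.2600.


E(max B(s)) = sqrt(2t/pi)
= sqrt(2*6.2600/pi)
= sqrt(3.9852)
= 1.9963

1.9963


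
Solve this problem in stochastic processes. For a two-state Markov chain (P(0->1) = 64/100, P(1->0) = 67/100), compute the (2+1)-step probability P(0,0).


P^3 = P^2 * P^1
Computing via matrix multiplication of the transition matrix.
Entry (0,0) of P^3 = 0.4969

0.4969


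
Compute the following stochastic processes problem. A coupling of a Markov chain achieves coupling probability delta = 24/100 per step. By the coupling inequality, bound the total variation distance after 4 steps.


TV distance bound <= (1-delta)^n
= (1 - 0.2400)^4
= 0.7600^4
= 0.3336

0.3336


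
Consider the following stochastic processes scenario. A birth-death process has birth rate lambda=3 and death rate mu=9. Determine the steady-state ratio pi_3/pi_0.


For birth-death process, pi_n/pi_0 = (lambda/mu)^n
= (3/9)^3
= 0.0370

0.0370


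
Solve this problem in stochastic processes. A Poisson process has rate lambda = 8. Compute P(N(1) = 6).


P(N(t)=k) = (lambda*t)^k * exp(-lambda*t) / k!
lambda*t = 8
= 8^6 * exp(-8) / 6!
= 262144 * 3.3546e-04 / 720
= 0.1221

0.1221


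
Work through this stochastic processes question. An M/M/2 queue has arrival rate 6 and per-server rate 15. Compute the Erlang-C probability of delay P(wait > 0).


a = lambda/mu = 0.4000
rho = a/c = 0.2000
Erlang-C formula applied:
C(c,a) = 0.0667

0.0667


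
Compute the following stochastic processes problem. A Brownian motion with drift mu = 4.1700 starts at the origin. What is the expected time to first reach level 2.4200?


Expected first passage time = a/mu
= 2.4200/4.1700
= 0.5803

0.5803


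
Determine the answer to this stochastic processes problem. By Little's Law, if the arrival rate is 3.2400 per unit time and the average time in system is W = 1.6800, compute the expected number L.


Little's Law: L = lambda * W
= 3.2400 * 1.6800
= 5.4432

5.4432


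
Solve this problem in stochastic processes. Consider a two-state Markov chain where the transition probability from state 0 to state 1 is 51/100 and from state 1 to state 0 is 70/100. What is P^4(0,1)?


Computing P^4 by matrix multiplication.
P = [[0.4900, 0.5100], [0.7000, 0.3000]]
After raising P to the power 4:
P^4(0,1) = 0.4207

0.4207


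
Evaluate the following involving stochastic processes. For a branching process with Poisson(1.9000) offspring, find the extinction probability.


Since mu = 1.9000 > 1, extinction prob q < 1.
Solve s = exp(mu*(s-1)) iteratively.
q = 0.2328

0.2328


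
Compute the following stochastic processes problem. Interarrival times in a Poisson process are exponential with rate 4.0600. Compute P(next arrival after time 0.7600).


P(X > t) = exp(-lambda * t)
= exp(-4.0600 * 0.7600)
= exp(-3.0856) = 0.0457

0.0457


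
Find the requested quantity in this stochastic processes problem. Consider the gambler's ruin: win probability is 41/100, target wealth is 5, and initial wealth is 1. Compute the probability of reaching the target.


Gambler's ruin formula:
r = q/p = 0.5900/0.4100 = 1.4390
P(win) = (1 - r^i)/(1 - r^N)
= (1 - 1.4390^1)/(1 - 1.4390^5)
= 0.0849

0.0849
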